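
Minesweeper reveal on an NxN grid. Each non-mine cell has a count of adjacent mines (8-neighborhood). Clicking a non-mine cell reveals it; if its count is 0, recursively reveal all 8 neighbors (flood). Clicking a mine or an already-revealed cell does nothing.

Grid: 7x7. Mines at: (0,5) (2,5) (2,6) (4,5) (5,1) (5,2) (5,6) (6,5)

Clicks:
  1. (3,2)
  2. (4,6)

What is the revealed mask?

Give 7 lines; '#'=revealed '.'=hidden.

Click 1 (3,2) count=0: revealed 25 new [(0,0) (0,1) (0,2) (0,3) (0,4) (1,0) (1,1) (1,2) (1,3) (1,4) (2,0) (2,1) (2,2) (2,3) (2,4) (3,0) (3,1) (3,2) (3,3) (3,4) (4,0) (4,1) (4,2) (4,3) (4,4)] -> total=25
Click 2 (4,6) count=2: revealed 1 new [(4,6)] -> total=26

Answer: #####..
#####..
#####..
#####..
#####.#
.......
.......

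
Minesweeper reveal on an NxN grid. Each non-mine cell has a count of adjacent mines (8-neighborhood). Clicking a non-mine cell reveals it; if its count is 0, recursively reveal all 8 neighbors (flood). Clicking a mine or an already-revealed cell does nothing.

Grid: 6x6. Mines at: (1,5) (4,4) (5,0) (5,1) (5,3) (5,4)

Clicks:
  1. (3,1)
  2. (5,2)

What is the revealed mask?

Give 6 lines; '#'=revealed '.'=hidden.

Click 1 (3,1) count=0: revealed 24 new [(0,0) (0,1) (0,2) (0,3) (0,4) (1,0) (1,1) (1,2) (1,3) (1,4) (2,0) (2,1) (2,2) (2,3) (2,4) (3,0) (3,1) (3,2) (3,3) (3,4) (4,0) (4,1) (4,2) (4,3)] -> total=24
Click 2 (5,2) count=2: revealed 1 new [(5,2)] -> total=25

Answer: #####.
#####.
#####.
#####.
####..
..#...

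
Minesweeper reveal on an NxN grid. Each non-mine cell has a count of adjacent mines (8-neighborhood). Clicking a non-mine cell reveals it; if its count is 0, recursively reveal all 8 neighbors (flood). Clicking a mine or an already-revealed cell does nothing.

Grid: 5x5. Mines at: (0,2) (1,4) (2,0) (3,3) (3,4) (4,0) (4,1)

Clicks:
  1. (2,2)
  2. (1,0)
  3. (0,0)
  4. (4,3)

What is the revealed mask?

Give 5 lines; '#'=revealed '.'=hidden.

Answer: ##...
##...
..#..
.....
...#.

Derivation:
Click 1 (2,2) count=1: revealed 1 new [(2,2)] -> total=1
Click 2 (1,0) count=1: revealed 1 new [(1,0)] -> total=2
Click 3 (0,0) count=0: revealed 3 new [(0,0) (0,1) (1,1)] -> total=5
Click 4 (4,3) count=2: revealed 1 new [(4,3)] -> total=6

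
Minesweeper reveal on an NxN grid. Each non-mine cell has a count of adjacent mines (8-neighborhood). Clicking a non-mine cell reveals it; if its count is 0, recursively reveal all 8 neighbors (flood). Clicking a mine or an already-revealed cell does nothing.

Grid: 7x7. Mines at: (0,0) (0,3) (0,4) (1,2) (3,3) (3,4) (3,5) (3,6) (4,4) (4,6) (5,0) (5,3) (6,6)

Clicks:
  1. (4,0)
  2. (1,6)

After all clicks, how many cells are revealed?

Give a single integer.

Answer: 7

Derivation:
Click 1 (4,0) count=1: revealed 1 new [(4,0)] -> total=1
Click 2 (1,6) count=0: revealed 6 new [(0,5) (0,6) (1,5) (1,6) (2,5) (2,6)] -> total=7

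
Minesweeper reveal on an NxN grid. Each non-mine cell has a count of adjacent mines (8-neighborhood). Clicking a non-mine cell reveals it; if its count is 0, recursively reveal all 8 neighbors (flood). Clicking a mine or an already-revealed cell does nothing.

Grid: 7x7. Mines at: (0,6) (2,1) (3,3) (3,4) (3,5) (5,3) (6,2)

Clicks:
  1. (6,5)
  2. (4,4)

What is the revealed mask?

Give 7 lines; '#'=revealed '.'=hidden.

Click 1 (6,5) count=0: revealed 9 new [(4,4) (4,5) (4,6) (5,4) (5,5) (5,6) (6,4) (6,5) (6,6)] -> total=9
Click 2 (4,4) count=4: revealed 0 new [(none)] -> total=9

Answer: .......
.......
.......
.......
....###
....###
....###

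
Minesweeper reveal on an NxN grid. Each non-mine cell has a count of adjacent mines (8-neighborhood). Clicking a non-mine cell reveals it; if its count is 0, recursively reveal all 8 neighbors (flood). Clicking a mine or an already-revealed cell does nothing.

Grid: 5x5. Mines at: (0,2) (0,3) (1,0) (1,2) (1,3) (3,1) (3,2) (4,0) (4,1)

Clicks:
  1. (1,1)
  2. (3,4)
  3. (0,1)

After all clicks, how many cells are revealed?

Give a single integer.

Answer: 8

Derivation:
Click 1 (1,1) count=3: revealed 1 new [(1,1)] -> total=1
Click 2 (3,4) count=0: revealed 6 new [(2,3) (2,4) (3,3) (3,4) (4,3) (4,4)] -> total=7
Click 3 (0,1) count=3: revealed 1 new [(0,1)] -> total=8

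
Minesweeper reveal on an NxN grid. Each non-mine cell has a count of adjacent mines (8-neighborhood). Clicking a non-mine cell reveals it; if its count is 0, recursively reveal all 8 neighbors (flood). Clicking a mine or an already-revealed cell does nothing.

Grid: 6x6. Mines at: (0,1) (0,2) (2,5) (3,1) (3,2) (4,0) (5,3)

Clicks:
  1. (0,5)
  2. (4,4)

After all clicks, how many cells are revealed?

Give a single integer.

Answer: 7

Derivation:
Click 1 (0,5) count=0: revealed 6 new [(0,3) (0,4) (0,5) (1,3) (1,4) (1,5)] -> total=6
Click 2 (4,4) count=1: revealed 1 new [(4,4)] -> total=7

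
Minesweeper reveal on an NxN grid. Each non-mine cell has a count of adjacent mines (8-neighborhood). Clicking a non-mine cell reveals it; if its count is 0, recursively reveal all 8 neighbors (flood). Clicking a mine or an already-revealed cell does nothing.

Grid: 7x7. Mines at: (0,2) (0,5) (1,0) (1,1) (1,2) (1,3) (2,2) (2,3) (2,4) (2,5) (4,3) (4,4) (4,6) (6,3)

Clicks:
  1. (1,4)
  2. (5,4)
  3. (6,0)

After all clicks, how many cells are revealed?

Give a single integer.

Answer: 16

Derivation:
Click 1 (1,4) count=5: revealed 1 new [(1,4)] -> total=1
Click 2 (5,4) count=3: revealed 1 new [(5,4)] -> total=2
Click 3 (6,0) count=0: revealed 14 new [(2,0) (2,1) (3,0) (3,1) (3,2) (4,0) (4,1) (4,2) (5,0) (5,1) (5,2) (6,0) (6,1) (6,2)] -> total=16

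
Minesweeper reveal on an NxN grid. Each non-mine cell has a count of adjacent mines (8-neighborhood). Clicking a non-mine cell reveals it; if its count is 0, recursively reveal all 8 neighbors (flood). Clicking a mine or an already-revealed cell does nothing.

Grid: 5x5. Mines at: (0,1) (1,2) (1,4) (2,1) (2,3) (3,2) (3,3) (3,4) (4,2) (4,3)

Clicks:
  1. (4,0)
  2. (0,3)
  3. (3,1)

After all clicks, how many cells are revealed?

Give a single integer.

Answer: 5

Derivation:
Click 1 (4,0) count=0: revealed 4 new [(3,0) (3,1) (4,0) (4,1)] -> total=4
Click 2 (0,3) count=2: revealed 1 new [(0,3)] -> total=5
Click 3 (3,1) count=3: revealed 0 new [(none)] -> total=5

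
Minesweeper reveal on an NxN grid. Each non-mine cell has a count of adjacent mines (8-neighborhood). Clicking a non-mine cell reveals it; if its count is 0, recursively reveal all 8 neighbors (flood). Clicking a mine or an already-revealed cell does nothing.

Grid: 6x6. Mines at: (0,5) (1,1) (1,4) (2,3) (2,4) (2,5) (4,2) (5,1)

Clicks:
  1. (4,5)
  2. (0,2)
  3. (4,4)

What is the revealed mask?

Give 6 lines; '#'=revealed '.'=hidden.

Answer: ..#...
......
......
...###
...###
...###

Derivation:
Click 1 (4,5) count=0: revealed 9 new [(3,3) (3,4) (3,5) (4,3) (4,4) (4,5) (5,3) (5,4) (5,5)] -> total=9
Click 2 (0,2) count=1: revealed 1 new [(0,2)] -> total=10
Click 3 (4,4) count=0: revealed 0 new [(none)] -> total=10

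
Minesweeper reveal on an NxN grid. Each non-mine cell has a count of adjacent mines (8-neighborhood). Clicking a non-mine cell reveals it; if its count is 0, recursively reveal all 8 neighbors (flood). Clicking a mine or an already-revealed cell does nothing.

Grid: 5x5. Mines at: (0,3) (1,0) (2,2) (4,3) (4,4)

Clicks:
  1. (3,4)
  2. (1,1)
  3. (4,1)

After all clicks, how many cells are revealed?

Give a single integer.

Answer: 10

Derivation:
Click 1 (3,4) count=2: revealed 1 new [(3,4)] -> total=1
Click 2 (1,1) count=2: revealed 1 new [(1,1)] -> total=2
Click 3 (4,1) count=0: revealed 8 new [(2,0) (2,1) (3,0) (3,1) (3,2) (4,0) (4,1) (4,2)] -> total=10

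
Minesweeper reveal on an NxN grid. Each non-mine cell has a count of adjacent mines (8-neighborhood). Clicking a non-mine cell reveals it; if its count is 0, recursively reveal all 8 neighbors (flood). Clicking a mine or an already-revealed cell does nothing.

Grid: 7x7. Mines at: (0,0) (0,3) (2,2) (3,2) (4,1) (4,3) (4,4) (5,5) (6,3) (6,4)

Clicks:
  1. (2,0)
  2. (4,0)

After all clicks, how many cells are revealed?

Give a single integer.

Answer: 7

Derivation:
Click 1 (2,0) count=0: revealed 6 new [(1,0) (1,1) (2,0) (2,1) (3,0) (3,1)] -> total=6
Click 2 (4,0) count=1: revealed 1 new [(4,0)] -> total=7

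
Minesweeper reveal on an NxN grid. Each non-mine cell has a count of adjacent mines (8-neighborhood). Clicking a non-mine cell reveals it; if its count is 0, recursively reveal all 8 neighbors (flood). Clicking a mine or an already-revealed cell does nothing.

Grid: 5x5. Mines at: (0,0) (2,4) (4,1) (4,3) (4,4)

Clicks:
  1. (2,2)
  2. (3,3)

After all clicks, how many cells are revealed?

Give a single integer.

Answer: 17

Derivation:
Click 1 (2,2) count=0: revealed 17 new [(0,1) (0,2) (0,3) (0,4) (1,0) (1,1) (1,2) (1,3) (1,4) (2,0) (2,1) (2,2) (2,3) (3,0) (3,1) (3,2) (3,3)] -> total=17
Click 2 (3,3) count=3: revealed 0 new [(none)] -> total=17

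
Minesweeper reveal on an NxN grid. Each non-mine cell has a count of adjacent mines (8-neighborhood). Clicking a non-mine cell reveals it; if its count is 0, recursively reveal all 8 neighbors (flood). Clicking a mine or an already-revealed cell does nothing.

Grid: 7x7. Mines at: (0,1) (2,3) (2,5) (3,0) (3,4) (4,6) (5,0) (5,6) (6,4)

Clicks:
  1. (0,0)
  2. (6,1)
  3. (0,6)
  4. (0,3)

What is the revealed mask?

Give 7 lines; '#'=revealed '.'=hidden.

Click 1 (0,0) count=1: revealed 1 new [(0,0)] -> total=1
Click 2 (6,1) count=1: revealed 1 new [(6,1)] -> total=2
Click 3 (0,6) count=0: revealed 10 new [(0,2) (0,3) (0,4) (0,5) (0,6) (1,2) (1,3) (1,4) (1,5) (1,6)] -> total=12
Click 4 (0,3) count=0: revealed 0 new [(none)] -> total=12

Answer: #.#####
..#####
.......
.......
.......
.......
.#.....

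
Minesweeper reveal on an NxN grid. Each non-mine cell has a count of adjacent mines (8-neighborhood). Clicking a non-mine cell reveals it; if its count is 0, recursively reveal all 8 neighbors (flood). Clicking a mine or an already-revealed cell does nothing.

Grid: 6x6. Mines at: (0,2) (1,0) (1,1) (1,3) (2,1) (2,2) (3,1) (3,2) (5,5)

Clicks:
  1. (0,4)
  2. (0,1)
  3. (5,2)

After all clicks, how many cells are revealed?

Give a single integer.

Click 1 (0,4) count=1: revealed 1 new [(0,4)] -> total=1
Click 2 (0,1) count=3: revealed 1 new [(0,1)] -> total=2
Click 3 (5,2) count=0: revealed 10 new [(4,0) (4,1) (4,2) (4,3) (4,4) (5,0) (5,1) (5,2) (5,3) (5,4)] -> total=12

Answer: 12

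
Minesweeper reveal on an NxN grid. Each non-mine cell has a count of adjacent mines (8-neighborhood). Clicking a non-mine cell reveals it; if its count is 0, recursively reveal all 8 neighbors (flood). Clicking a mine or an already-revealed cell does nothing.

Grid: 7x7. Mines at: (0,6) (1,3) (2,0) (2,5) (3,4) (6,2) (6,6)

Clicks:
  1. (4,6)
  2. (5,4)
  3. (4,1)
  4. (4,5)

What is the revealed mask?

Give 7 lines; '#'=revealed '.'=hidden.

Click 1 (4,6) count=0: revealed 6 new [(3,5) (3,6) (4,5) (4,6) (5,5) (5,6)] -> total=6
Click 2 (5,4) count=0: revealed 7 new [(4,3) (4,4) (5,3) (5,4) (6,3) (6,4) (6,5)] -> total=13
Click 3 (4,1) count=0: revealed 15 new [(2,1) (2,2) (2,3) (3,0) (3,1) (3,2) (3,3) (4,0) (4,1) (4,2) (5,0) (5,1) (5,2) (6,0) (6,1)] -> total=28
Click 4 (4,5) count=1: revealed 0 new [(none)] -> total=28

Answer: .......
.......
.###...
####.##
#######
#######
##.###.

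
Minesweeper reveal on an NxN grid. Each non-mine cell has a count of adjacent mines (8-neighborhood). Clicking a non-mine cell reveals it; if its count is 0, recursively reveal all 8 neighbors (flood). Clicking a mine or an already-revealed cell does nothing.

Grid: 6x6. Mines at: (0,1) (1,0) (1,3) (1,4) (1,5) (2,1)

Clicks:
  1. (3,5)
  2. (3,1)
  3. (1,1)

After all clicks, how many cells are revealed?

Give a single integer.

Click 1 (3,5) count=0: revealed 22 new [(2,2) (2,3) (2,4) (2,5) (3,0) (3,1) (3,2) (3,3) (3,4) (3,5) (4,0) (4,1) (4,2) (4,3) (4,4) (4,5) (5,0) (5,1) (5,2) (5,3) (5,4) (5,5)] -> total=22
Click 2 (3,1) count=1: revealed 0 new [(none)] -> total=22
Click 3 (1,1) count=3: revealed 1 new [(1,1)] -> total=23

Answer: 23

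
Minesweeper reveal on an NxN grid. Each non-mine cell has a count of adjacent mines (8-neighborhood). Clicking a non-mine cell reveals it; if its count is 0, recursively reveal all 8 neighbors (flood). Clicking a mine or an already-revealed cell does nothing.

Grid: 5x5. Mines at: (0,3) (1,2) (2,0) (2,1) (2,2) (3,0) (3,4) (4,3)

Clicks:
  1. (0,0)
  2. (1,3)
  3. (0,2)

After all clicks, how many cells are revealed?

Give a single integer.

Click 1 (0,0) count=0: revealed 4 new [(0,0) (0,1) (1,0) (1,1)] -> total=4
Click 2 (1,3) count=3: revealed 1 new [(1,3)] -> total=5
Click 3 (0,2) count=2: revealed 1 new [(0,2)] -> total=6

Answer: 6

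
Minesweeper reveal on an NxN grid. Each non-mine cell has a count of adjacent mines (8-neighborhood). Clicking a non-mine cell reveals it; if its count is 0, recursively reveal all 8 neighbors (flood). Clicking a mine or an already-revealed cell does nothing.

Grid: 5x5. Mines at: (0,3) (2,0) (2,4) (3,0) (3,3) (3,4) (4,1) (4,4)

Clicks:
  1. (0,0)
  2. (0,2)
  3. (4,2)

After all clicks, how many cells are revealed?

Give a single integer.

Click 1 (0,0) count=0: revealed 6 new [(0,0) (0,1) (0,2) (1,0) (1,1) (1,2)] -> total=6
Click 2 (0,2) count=1: revealed 0 new [(none)] -> total=6
Click 3 (4,2) count=2: revealed 1 new [(4,2)] -> total=7

Answer: 7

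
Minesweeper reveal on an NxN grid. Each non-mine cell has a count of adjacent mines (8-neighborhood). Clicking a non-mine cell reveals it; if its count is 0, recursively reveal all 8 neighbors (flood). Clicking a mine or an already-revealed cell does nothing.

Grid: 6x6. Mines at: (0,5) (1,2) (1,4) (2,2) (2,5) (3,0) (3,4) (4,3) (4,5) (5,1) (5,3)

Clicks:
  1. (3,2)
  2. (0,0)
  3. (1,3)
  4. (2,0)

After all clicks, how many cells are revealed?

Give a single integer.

Answer: 8

Derivation:
Click 1 (3,2) count=2: revealed 1 new [(3,2)] -> total=1
Click 2 (0,0) count=0: revealed 6 new [(0,0) (0,1) (1,0) (1,1) (2,0) (2,1)] -> total=7
Click 3 (1,3) count=3: revealed 1 new [(1,3)] -> total=8
Click 4 (2,0) count=1: revealed 0 new [(none)] -> total=8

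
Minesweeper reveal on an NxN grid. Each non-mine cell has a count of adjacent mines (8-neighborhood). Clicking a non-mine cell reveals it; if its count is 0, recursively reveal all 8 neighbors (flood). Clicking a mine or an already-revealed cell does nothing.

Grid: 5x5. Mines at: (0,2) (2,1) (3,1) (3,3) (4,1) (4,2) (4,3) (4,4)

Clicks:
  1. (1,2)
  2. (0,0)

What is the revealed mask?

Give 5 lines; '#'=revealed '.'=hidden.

Answer: ##...
###..
.....
.....
.....

Derivation:
Click 1 (1,2) count=2: revealed 1 new [(1,2)] -> total=1
Click 2 (0,0) count=0: revealed 4 new [(0,0) (0,1) (1,0) (1,1)] -> total=5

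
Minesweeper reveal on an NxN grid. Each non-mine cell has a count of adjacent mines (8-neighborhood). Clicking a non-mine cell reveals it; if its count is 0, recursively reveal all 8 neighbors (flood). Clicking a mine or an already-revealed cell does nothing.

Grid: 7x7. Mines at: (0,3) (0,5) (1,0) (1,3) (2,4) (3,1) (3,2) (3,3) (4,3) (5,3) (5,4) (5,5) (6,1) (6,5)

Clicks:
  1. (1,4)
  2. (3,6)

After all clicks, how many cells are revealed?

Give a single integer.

Click 1 (1,4) count=4: revealed 1 new [(1,4)] -> total=1
Click 2 (3,6) count=0: revealed 8 new [(1,5) (1,6) (2,5) (2,6) (3,5) (3,6) (4,5) (4,6)] -> total=9

Answer: 9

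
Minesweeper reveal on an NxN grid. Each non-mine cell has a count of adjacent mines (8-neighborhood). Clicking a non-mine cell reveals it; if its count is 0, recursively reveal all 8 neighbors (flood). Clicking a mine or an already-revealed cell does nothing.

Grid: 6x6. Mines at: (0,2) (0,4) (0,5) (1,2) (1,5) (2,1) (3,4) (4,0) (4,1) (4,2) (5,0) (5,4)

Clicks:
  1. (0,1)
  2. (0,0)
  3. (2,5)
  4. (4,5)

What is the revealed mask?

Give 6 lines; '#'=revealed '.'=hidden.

Click 1 (0,1) count=2: revealed 1 new [(0,1)] -> total=1
Click 2 (0,0) count=0: revealed 3 new [(0,0) (1,0) (1,1)] -> total=4
Click 3 (2,5) count=2: revealed 1 new [(2,5)] -> total=5
Click 4 (4,5) count=2: revealed 1 new [(4,5)] -> total=6

Answer: ##....
##....
.....#
......
.....#
......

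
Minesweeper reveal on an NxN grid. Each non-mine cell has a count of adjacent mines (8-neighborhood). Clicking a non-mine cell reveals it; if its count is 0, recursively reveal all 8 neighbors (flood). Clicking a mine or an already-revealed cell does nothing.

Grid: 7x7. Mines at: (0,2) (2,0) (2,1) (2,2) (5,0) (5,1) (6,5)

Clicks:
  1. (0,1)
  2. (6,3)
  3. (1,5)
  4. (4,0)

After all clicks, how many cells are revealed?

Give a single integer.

Answer: 32

Derivation:
Click 1 (0,1) count=1: revealed 1 new [(0,1)] -> total=1
Click 2 (6,3) count=0: revealed 30 new [(0,3) (0,4) (0,5) (0,6) (1,3) (1,4) (1,5) (1,6) (2,3) (2,4) (2,5) (2,6) (3,2) (3,3) (3,4) (3,5) (3,6) (4,2) (4,3) (4,4) (4,5) (4,6) (5,2) (5,3) (5,4) (5,5) (5,6) (6,2) (6,3) (6,4)] -> total=31
Click 3 (1,5) count=0: revealed 0 new [(none)] -> total=31
Click 4 (4,0) count=2: revealed 1 new [(4,0)] -> total=32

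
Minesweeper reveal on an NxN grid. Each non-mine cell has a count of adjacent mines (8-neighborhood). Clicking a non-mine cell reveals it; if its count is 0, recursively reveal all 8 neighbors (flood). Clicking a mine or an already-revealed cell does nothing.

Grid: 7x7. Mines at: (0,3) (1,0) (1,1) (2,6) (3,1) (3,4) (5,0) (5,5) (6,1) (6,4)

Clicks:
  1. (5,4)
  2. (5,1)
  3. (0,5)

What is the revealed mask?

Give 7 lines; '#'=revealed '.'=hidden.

Click 1 (5,4) count=2: revealed 1 new [(5,4)] -> total=1
Click 2 (5,1) count=2: revealed 1 new [(5,1)] -> total=2
Click 3 (0,5) count=0: revealed 6 new [(0,4) (0,5) (0,6) (1,4) (1,5) (1,6)] -> total=8

Answer: ....###
....###
.......
.......
.......
.#..#..
.......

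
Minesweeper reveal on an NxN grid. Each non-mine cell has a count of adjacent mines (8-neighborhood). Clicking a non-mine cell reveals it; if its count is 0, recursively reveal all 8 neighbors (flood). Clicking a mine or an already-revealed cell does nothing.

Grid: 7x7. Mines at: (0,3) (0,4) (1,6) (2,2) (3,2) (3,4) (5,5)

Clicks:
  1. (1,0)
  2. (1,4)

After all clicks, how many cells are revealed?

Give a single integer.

Click 1 (1,0) count=0: revealed 25 new [(0,0) (0,1) (0,2) (1,0) (1,1) (1,2) (2,0) (2,1) (3,0) (3,1) (4,0) (4,1) (4,2) (4,3) (4,4) (5,0) (5,1) (5,2) (5,3) (5,4) (6,0) (6,1) (6,2) (6,3) (6,4)] -> total=25
Click 2 (1,4) count=2: revealed 1 new [(1,4)] -> total=26

Answer: 26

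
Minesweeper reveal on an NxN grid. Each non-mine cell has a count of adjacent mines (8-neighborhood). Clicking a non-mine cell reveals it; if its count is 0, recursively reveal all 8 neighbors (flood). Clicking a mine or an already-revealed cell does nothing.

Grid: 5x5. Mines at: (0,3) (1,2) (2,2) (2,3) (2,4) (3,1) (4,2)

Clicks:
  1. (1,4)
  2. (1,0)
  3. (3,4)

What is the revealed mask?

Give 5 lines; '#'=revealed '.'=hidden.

Answer: ##...
##..#
##...
....#
.....

Derivation:
Click 1 (1,4) count=3: revealed 1 new [(1,4)] -> total=1
Click 2 (1,0) count=0: revealed 6 new [(0,0) (0,1) (1,0) (1,1) (2,0) (2,1)] -> total=7
Click 3 (3,4) count=2: revealed 1 new [(3,4)] -> total=8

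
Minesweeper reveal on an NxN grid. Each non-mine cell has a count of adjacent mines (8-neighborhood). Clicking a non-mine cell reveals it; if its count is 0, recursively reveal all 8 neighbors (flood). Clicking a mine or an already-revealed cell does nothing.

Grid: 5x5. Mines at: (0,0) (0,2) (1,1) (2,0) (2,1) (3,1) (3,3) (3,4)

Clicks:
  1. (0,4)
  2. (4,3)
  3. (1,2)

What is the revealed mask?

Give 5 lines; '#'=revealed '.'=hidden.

Click 1 (0,4) count=0: revealed 6 new [(0,3) (0,4) (1,3) (1,4) (2,3) (2,4)] -> total=6
Click 2 (4,3) count=2: revealed 1 new [(4,3)] -> total=7
Click 3 (1,2) count=3: revealed 1 new [(1,2)] -> total=8

Answer: ...##
..###
...##
.....
...#.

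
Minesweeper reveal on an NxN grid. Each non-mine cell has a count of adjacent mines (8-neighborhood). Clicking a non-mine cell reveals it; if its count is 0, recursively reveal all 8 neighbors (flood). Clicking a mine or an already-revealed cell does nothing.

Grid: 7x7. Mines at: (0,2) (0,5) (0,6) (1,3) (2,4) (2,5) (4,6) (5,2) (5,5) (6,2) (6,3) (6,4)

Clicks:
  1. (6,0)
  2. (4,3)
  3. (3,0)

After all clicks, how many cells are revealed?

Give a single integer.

Answer: 21

Derivation:
Click 1 (6,0) count=0: revealed 21 new [(0,0) (0,1) (1,0) (1,1) (1,2) (2,0) (2,1) (2,2) (2,3) (3,0) (3,1) (3,2) (3,3) (4,0) (4,1) (4,2) (4,3) (5,0) (5,1) (6,0) (6,1)] -> total=21
Click 2 (4,3) count=1: revealed 0 new [(none)] -> total=21
Click 3 (3,0) count=0: revealed 0 new [(none)] -> total=21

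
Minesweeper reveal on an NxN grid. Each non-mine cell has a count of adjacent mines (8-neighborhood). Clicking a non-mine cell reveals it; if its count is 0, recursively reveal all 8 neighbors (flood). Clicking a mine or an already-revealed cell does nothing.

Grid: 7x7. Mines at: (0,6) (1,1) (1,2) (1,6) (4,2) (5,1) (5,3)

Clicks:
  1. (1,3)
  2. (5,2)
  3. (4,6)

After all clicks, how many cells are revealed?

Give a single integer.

Click 1 (1,3) count=1: revealed 1 new [(1,3)] -> total=1
Click 2 (5,2) count=3: revealed 1 new [(5,2)] -> total=2
Click 3 (4,6) count=0: revealed 23 new [(0,3) (0,4) (0,5) (1,4) (1,5) (2,3) (2,4) (2,5) (2,6) (3,3) (3,4) (3,5) (3,6) (4,3) (4,4) (4,5) (4,6) (5,4) (5,5) (5,6) (6,4) (6,5) (6,6)] -> total=25

Answer: 25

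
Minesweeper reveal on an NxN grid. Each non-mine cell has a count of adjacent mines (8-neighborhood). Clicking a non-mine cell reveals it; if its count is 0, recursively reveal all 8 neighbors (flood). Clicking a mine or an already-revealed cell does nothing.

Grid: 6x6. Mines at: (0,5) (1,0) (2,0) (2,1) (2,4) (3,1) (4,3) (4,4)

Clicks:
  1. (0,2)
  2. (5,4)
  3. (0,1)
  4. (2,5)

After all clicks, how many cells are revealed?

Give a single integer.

Answer: 10

Derivation:
Click 1 (0,2) count=0: revealed 8 new [(0,1) (0,2) (0,3) (0,4) (1,1) (1,2) (1,3) (1,4)] -> total=8
Click 2 (5,4) count=2: revealed 1 new [(5,4)] -> total=9
Click 3 (0,1) count=1: revealed 0 new [(none)] -> total=9
Click 4 (2,5) count=1: revealed 1 new [(2,5)] -> total=10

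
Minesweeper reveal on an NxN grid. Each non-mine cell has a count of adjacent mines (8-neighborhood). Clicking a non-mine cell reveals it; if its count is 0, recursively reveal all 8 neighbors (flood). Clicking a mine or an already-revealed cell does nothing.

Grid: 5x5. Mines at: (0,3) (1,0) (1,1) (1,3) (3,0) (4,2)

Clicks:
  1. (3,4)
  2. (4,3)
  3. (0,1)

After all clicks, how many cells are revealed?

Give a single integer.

Click 1 (3,4) count=0: revealed 6 new [(2,3) (2,4) (3,3) (3,4) (4,3) (4,4)] -> total=6
Click 2 (4,3) count=1: revealed 0 new [(none)] -> total=6
Click 3 (0,1) count=2: revealed 1 new [(0,1)] -> total=7

Answer: 7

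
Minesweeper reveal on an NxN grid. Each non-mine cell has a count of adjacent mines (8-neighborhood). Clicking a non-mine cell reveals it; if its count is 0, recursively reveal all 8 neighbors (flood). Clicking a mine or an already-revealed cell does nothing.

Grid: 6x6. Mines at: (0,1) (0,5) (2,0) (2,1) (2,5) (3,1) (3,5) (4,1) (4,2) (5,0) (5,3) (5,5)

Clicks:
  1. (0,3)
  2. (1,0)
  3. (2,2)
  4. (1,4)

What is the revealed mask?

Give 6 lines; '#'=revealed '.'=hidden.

Answer: ..###.
#.###.
..###.
..###.
......
......

Derivation:
Click 1 (0,3) count=0: revealed 12 new [(0,2) (0,3) (0,4) (1,2) (1,3) (1,4) (2,2) (2,3) (2,4) (3,2) (3,3) (3,4)] -> total=12
Click 2 (1,0) count=3: revealed 1 new [(1,0)] -> total=13
Click 3 (2,2) count=2: revealed 0 new [(none)] -> total=13
Click 4 (1,4) count=2: revealed 0 new [(none)] -> total=13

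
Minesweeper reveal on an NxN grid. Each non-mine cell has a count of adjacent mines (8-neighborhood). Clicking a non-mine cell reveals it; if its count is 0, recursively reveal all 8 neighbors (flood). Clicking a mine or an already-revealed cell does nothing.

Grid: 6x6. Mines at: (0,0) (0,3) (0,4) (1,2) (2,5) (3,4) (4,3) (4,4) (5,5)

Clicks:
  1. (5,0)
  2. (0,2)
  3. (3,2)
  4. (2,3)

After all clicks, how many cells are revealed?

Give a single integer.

Click 1 (5,0) count=0: revealed 14 new [(1,0) (1,1) (2,0) (2,1) (2,2) (3,0) (3,1) (3,2) (4,0) (4,1) (4,2) (5,0) (5,1) (5,2)] -> total=14
Click 2 (0,2) count=2: revealed 1 new [(0,2)] -> total=15
Click 3 (3,2) count=1: revealed 0 new [(none)] -> total=15
Click 4 (2,3) count=2: revealed 1 new [(2,3)] -> total=16

Answer: 16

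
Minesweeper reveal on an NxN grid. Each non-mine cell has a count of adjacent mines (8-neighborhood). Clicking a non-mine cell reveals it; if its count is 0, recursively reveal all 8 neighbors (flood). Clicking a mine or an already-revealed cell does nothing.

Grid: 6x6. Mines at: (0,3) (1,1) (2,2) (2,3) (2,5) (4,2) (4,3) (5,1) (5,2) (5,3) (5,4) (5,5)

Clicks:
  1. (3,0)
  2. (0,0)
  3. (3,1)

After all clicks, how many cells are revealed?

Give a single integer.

Click 1 (3,0) count=0: revealed 6 new [(2,0) (2,1) (3,0) (3,1) (4,0) (4,1)] -> total=6
Click 2 (0,0) count=1: revealed 1 new [(0,0)] -> total=7
Click 3 (3,1) count=2: revealed 0 new [(none)] -> total=7

Answer: 7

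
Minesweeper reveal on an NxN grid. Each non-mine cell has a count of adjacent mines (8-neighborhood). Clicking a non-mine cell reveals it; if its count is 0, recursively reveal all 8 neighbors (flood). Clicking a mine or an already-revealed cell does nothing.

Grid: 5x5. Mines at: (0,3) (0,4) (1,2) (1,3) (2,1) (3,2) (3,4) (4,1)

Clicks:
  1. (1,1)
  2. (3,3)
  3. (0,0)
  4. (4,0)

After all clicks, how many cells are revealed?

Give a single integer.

Answer: 6

Derivation:
Click 1 (1,1) count=2: revealed 1 new [(1,1)] -> total=1
Click 2 (3,3) count=2: revealed 1 new [(3,3)] -> total=2
Click 3 (0,0) count=0: revealed 3 new [(0,0) (0,1) (1,0)] -> total=5
Click 4 (4,0) count=1: revealed 1 new [(4,0)] -> total=6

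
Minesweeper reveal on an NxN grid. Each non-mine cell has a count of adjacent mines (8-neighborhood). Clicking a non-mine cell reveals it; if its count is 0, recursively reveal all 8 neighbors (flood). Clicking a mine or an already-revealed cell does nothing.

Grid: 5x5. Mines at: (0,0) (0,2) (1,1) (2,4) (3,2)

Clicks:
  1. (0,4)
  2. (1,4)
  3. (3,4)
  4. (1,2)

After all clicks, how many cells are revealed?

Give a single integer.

Click 1 (0,4) count=0: revealed 4 new [(0,3) (0,4) (1,3) (1,4)] -> total=4
Click 2 (1,4) count=1: revealed 0 new [(none)] -> total=4
Click 3 (3,4) count=1: revealed 1 new [(3,4)] -> total=5
Click 4 (1,2) count=2: revealed 1 new [(1,2)] -> total=6

Answer: 6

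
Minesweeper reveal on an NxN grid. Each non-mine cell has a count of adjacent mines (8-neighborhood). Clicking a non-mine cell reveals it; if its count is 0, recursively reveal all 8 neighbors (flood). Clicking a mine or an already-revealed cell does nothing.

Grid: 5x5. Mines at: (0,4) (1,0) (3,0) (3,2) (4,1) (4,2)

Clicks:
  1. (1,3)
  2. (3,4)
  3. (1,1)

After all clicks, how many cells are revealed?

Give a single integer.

Answer: 9

Derivation:
Click 1 (1,3) count=1: revealed 1 new [(1,3)] -> total=1
Click 2 (3,4) count=0: revealed 7 new [(1,4) (2,3) (2,4) (3,3) (3,4) (4,3) (4,4)] -> total=8
Click 3 (1,1) count=1: revealed 1 new [(1,1)] -> total=9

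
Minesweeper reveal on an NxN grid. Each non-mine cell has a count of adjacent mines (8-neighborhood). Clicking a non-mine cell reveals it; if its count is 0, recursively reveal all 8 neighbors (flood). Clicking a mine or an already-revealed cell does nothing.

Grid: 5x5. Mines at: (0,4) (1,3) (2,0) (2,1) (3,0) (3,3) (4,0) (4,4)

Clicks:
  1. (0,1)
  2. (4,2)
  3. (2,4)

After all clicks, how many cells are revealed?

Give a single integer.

Click 1 (0,1) count=0: revealed 6 new [(0,0) (0,1) (0,2) (1,0) (1,1) (1,2)] -> total=6
Click 2 (4,2) count=1: revealed 1 new [(4,2)] -> total=7
Click 3 (2,4) count=2: revealed 1 new [(2,4)] -> total=8

Answer: 8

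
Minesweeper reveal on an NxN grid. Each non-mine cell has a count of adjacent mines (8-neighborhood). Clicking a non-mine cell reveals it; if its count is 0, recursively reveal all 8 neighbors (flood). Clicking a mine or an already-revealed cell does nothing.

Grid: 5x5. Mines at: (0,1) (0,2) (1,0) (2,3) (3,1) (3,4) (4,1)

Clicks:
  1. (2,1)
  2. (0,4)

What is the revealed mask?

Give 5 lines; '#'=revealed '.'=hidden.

Click 1 (2,1) count=2: revealed 1 new [(2,1)] -> total=1
Click 2 (0,4) count=0: revealed 4 new [(0,3) (0,4) (1,3) (1,4)] -> total=5

Answer: ...##
...##
.#...
.....
.....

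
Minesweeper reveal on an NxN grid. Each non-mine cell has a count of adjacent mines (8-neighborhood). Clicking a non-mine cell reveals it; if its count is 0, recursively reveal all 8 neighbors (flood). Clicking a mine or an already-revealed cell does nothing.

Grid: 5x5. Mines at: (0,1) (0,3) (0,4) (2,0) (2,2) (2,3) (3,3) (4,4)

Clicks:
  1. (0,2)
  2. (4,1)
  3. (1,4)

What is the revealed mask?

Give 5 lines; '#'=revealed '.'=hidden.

Click 1 (0,2) count=2: revealed 1 new [(0,2)] -> total=1
Click 2 (4,1) count=0: revealed 6 new [(3,0) (3,1) (3,2) (4,0) (4,1) (4,2)] -> total=7
Click 3 (1,4) count=3: revealed 1 new [(1,4)] -> total=8

Answer: ..#..
....#
.....
###..
###..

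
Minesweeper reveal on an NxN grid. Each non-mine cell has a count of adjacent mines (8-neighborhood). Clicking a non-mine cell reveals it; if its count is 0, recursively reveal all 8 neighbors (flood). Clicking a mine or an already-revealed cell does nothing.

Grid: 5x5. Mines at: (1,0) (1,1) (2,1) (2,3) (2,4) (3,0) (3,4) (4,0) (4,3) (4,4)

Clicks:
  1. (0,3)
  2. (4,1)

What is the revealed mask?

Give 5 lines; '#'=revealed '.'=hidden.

Answer: ..###
..###
.....
.....
.#...

Derivation:
Click 1 (0,3) count=0: revealed 6 new [(0,2) (0,3) (0,4) (1,2) (1,3) (1,4)] -> total=6
Click 2 (4,1) count=2: revealed 1 new [(4,1)] -> total=7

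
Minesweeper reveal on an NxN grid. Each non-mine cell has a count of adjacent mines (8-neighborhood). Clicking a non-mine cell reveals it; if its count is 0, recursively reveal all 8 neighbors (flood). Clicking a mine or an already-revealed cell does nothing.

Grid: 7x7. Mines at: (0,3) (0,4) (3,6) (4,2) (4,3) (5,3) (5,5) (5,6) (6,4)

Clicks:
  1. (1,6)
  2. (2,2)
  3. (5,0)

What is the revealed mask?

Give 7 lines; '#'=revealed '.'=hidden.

Click 1 (1,6) count=0: revealed 6 new [(0,5) (0,6) (1,5) (1,6) (2,5) (2,6)] -> total=6
Click 2 (2,2) count=0: revealed 27 new [(0,0) (0,1) (0,2) (1,0) (1,1) (1,2) (1,3) (1,4) (2,0) (2,1) (2,2) (2,3) (2,4) (3,0) (3,1) (3,2) (3,3) (3,4) (3,5) (4,0) (4,1) (5,0) (5,1) (5,2) (6,0) (6,1) (6,2)] -> total=33
Click 3 (5,0) count=0: revealed 0 new [(none)] -> total=33

Answer: ###..##
#######
#######
######.
##.....
###....
###....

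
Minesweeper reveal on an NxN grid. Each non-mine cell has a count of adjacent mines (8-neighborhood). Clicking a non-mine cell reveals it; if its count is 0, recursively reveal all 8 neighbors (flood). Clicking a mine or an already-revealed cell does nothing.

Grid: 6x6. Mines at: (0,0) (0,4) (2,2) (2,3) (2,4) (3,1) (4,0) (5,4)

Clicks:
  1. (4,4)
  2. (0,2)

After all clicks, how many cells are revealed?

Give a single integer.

Answer: 7

Derivation:
Click 1 (4,4) count=1: revealed 1 new [(4,4)] -> total=1
Click 2 (0,2) count=0: revealed 6 new [(0,1) (0,2) (0,3) (1,1) (1,2) (1,3)] -> total=7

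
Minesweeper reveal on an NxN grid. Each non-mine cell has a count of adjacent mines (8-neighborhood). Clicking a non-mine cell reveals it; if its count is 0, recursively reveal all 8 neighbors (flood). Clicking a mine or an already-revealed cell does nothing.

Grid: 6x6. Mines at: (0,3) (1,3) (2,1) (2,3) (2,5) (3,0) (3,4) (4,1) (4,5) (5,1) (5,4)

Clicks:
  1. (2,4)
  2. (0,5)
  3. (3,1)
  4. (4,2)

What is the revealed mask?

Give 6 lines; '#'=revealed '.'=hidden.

Click 1 (2,4) count=4: revealed 1 new [(2,4)] -> total=1
Click 2 (0,5) count=0: revealed 4 new [(0,4) (0,5) (1,4) (1,5)] -> total=5
Click 3 (3,1) count=3: revealed 1 new [(3,1)] -> total=6
Click 4 (4,2) count=2: revealed 1 new [(4,2)] -> total=7

Answer: ....##
....##
....#.
.#....
..#...
......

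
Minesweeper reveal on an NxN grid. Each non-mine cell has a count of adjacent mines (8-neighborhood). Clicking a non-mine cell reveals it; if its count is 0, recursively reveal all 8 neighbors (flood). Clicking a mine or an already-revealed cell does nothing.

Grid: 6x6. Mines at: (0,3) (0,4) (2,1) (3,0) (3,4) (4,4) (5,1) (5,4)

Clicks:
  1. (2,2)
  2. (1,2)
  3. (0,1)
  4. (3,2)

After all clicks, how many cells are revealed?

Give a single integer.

Click 1 (2,2) count=1: revealed 1 new [(2,2)] -> total=1
Click 2 (1,2) count=2: revealed 1 new [(1,2)] -> total=2
Click 3 (0,1) count=0: revealed 5 new [(0,0) (0,1) (0,2) (1,0) (1,1)] -> total=7
Click 4 (3,2) count=1: revealed 1 new [(3,2)] -> total=8

Answer: 8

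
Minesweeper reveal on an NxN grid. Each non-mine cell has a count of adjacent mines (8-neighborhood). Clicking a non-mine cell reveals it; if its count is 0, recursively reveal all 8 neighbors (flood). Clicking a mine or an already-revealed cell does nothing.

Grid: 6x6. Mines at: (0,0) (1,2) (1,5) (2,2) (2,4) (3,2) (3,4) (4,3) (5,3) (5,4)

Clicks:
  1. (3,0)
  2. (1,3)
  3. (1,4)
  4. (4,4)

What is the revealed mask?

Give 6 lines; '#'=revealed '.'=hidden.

Click 1 (3,0) count=0: revealed 12 new [(1,0) (1,1) (2,0) (2,1) (3,0) (3,1) (4,0) (4,1) (4,2) (5,0) (5,1) (5,2)] -> total=12
Click 2 (1,3) count=3: revealed 1 new [(1,3)] -> total=13
Click 3 (1,4) count=2: revealed 1 new [(1,4)] -> total=14
Click 4 (4,4) count=4: revealed 1 new [(4,4)] -> total=15

Answer: ......
##.##.
##....
##....
###.#.
###...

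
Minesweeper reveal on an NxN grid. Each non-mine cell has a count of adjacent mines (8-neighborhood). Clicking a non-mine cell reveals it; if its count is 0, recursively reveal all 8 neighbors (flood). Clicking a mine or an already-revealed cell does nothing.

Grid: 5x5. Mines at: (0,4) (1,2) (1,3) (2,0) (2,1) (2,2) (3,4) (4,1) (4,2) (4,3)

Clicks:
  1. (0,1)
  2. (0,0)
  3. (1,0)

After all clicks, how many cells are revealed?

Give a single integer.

Click 1 (0,1) count=1: revealed 1 new [(0,1)] -> total=1
Click 2 (0,0) count=0: revealed 3 new [(0,0) (1,0) (1,1)] -> total=4
Click 3 (1,0) count=2: revealed 0 new [(none)] -> total=4

Answer: 4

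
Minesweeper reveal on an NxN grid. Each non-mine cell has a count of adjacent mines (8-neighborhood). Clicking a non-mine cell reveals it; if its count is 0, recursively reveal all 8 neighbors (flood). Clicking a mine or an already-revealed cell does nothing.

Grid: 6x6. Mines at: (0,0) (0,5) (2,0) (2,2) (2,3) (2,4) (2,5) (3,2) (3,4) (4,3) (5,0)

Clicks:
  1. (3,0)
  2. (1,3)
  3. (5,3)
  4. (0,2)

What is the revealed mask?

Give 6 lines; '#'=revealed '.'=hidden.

Answer: .####.
.####.
......
#.....
......
...#..

Derivation:
Click 1 (3,0) count=1: revealed 1 new [(3,0)] -> total=1
Click 2 (1,3) count=3: revealed 1 new [(1,3)] -> total=2
Click 3 (5,3) count=1: revealed 1 new [(5,3)] -> total=3
Click 4 (0,2) count=0: revealed 7 new [(0,1) (0,2) (0,3) (0,4) (1,1) (1,2) (1,4)] -> total=10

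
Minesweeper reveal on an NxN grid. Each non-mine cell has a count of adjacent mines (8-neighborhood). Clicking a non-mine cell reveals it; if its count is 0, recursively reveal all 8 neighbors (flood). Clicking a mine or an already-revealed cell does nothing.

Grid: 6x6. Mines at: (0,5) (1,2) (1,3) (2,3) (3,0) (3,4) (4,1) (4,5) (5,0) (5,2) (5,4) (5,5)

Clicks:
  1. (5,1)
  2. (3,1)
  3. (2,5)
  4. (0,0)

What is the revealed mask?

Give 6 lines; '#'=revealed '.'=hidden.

Click 1 (5,1) count=3: revealed 1 new [(5,1)] -> total=1
Click 2 (3,1) count=2: revealed 1 new [(3,1)] -> total=2
Click 3 (2,5) count=1: revealed 1 new [(2,5)] -> total=3
Click 4 (0,0) count=0: revealed 6 new [(0,0) (0,1) (1,0) (1,1) (2,0) (2,1)] -> total=9

Answer: ##....
##....
##...#
.#....
......
.#....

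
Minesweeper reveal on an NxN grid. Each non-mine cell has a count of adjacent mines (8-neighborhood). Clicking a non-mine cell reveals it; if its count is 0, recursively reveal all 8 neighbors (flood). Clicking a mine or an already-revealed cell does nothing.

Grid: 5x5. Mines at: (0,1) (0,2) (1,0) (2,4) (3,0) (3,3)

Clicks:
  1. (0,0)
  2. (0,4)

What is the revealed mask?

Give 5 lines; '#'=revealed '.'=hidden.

Click 1 (0,0) count=2: revealed 1 new [(0,0)] -> total=1
Click 2 (0,4) count=0: revealed 4 new [(0,3) (0,4) (1,3) (1,4)] -> total=5

Answer: #..##
...##
.....
.....
.....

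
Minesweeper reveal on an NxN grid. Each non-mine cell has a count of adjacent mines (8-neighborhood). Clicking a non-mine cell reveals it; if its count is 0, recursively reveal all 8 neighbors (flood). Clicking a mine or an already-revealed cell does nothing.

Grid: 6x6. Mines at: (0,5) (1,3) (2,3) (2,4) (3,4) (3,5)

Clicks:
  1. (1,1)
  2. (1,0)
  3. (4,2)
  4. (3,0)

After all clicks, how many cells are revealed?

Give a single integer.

Answer: 25

Derivation:
Click 1 (1,1) count=0: revealed 25 new [(0,0) (0,1) (0,2) (1,0) (1,1) (1,2) (2,0) (2,1) (2,2) (3,0) (3,1) (3,2) (3,3) (4,0) (4,1) (4,2) (4,3) (4,4) (4,5) (5,0) (5,1) (5,2) (5,3) (5,4) (5,5)] -> total=25
Click 2 (1,0) count=0: revealed 0 new [(none)] -> total=25
Click 3 (4,2) count=0: revealed 0 new [(none)] -> total=25
Click 4 (3,0) count=0: revealed 0 new [(none)] -> total=25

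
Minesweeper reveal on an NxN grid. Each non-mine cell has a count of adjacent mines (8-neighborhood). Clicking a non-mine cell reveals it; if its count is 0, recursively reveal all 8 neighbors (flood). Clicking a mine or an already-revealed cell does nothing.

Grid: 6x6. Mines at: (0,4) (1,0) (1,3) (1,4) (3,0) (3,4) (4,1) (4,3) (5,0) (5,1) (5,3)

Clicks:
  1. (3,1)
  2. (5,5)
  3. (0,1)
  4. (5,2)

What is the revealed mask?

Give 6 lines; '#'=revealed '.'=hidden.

Click 1 (3,1) count=2: revealed 1 new [(3,1)] -> total=1
Click 2 (5,5) count=0: revealed 4 new [(4,4) (4,5) (5,4) (5,5)] -> total=5
Click 3 (0,1) count=1: revealed 1 new [(0,1)] -> total=6
Click 4 (5,2) count=4: revealed 1 new [(5,2)] -> total=7

Answer: .#....
......
......
.#....
....##
..#.##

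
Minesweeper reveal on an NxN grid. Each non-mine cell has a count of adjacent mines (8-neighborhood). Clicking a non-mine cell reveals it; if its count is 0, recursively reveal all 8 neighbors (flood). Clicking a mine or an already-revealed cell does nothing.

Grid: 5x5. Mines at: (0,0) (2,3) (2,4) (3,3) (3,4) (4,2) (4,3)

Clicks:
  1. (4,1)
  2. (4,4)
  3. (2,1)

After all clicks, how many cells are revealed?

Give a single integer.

Click 1 (4,1) count=1: revealed 1 new [(4,1)] -> total=1
Click 2 (4,4) count=3: revealed 1 new [(4,4)] -> total=2
Click 3 (2,1) count=0: revealed 10 new [(1,0) (1,1) (1,2) (2,0) (2,1) (2,2) (3,0) (3,1) (3,2) (4,0)] -> total=12

Answer: 12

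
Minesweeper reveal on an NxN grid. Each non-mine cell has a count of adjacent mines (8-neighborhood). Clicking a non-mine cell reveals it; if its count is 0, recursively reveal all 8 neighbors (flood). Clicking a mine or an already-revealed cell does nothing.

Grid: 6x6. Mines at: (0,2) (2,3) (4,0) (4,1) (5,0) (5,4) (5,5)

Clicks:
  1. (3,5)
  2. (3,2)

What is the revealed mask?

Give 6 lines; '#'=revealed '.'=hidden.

Click 1 (3,5) count=0: revealed 12 new [(0,3) (0,4) (0,5) (1,3) (1,4) (1,5) (2,4) (2,5) (3,4) (3,5) (4,4) (4,5)] -> total=12
Click 2 (3,2) count=2: revealed 1 new [(3,2)] -> total=13

Answer: ...###
...###
....##
..#.##
....##
......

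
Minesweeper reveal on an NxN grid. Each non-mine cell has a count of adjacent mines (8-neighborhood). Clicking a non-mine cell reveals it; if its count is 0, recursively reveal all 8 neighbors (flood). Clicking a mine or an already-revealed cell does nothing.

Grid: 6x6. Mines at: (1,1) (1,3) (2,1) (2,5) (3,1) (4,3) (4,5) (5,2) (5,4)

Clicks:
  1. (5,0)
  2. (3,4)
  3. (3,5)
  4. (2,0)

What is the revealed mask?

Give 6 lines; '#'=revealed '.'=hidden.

Click 1 (5,0) count=0: revealed 4 new [(4,0) (4,1) (5,0) (5,1)] -> total=4
Click 2 (3,4) count=3: revealed 1 new [(3,4)] -> total=5
Click 3 (3,5) count=2: revealed 1 new [(3,5)] -> total=6
Click 4 (2,0) count=3: revealed 1 new [(2,0)] -> total=7

Answer: ......
......
#.....
....##
##....
##....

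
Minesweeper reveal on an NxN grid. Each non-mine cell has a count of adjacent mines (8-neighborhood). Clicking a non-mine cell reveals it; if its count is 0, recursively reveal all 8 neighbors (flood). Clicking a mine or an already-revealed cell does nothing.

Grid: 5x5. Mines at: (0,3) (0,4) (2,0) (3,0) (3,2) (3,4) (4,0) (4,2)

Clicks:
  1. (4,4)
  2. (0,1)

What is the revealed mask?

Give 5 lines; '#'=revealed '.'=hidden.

Answer: ###..
###..
.....
.....
....#

Derivation:
Click 1 (4,4) count=1: revealed 1 new [(4,4)] -> total=1
Click 2 (0,1) count=0: revealed 6 new [(0,0) (0,1) (0,2) (1,0) (1,1) (1,2)] -> total=7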